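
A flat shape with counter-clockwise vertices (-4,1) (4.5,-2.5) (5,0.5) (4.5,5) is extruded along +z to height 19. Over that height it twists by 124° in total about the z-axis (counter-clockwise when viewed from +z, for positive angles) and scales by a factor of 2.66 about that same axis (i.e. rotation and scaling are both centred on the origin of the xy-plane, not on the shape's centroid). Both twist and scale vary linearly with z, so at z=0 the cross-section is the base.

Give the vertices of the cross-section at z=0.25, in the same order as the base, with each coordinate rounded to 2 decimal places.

t = z/height = 0.25/19 = 0.0131579
s = 1 + (scale-1)·z/height = 1 + (2.66-1)·0.25/19 = 1.021842
θ = twist·z/height = 124°·0.25/19 = 1.6316° = 0.028476 rad
cos θ = 0.999595, sin θ = 0.028473 (intermediates below are computed at full precision and shown rounded to 5 d.p.)
v1: (-4,1) → rotate → (-4.02685,0.88570) → ×s → (-4.11481,0.90505) → (-4.11,0.91)
v2: (4.5,-2.5) → rotate → (4.56936,-2.37086) → ×s → (4.66916,-2.42264) → (4.67,-2.42)
v3: (5,0.5) → rotate → (4.98374,0.64216) → ×s → (5.09259,0.65619) → (5.09,0.66)
v4: (4.5,5) → rotate → (4.35581,5.12610) → ×s → (4.45095,5.23806) → (4.45,5.24)

Cross-section at z=0.25: (-4.11,0.91) (4.67,-2.42) (5.09,0.66) (4.45,5.24)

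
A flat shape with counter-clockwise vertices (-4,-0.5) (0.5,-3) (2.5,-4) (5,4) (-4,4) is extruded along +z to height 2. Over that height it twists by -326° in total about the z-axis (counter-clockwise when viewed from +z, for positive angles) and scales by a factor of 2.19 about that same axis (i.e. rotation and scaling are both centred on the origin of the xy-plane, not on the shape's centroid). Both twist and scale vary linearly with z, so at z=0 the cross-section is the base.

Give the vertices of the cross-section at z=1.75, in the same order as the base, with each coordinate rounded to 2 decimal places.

t = z/height = 1.75/2 = 0.875
s = 1 + (scale-1)·z/height = 1 + (2.19-1)·1.75/2 = 2.041250
θ = twist·z/height = -326°·1.75/2 = -285.2500° = -4.978552 rad
cos θ = 0.263031, sin θ = 0.964787 (intermediates below are computed at full precision and shown rounded to 5 d.p.)
v1: (-4,-0.5) → rotate → (-0.56973,-3.99066) → ×s → (-1.16296,-8.14594) → (-1.16,-8.15)
v2: (0.5,-3) → rotate → (3.02588,-0.30670) → ×s → (6.17657,-0.62605) → (6.18,-0.63)
v3: (2.5,-4) → rotate → (4.51673,1.35984) → ×s → (9.21977,2.77578) → (9.22,2.78)
v4: (5,4) → rotate → (-2.54399,5.87606) → ×s → (-5.19293,11.99451) → (-5.19,11.99)
v5: (-4,4) → rotate → (-4.91127,-2.80702) → ×s → (-10.02514,-5.72984) → (-10.03,-5.73)

Cross-section at z=1.75: (-1.16,-8.15) (6.18,-0.63) (9.22,2.78) (-5.19,11.99) (-10.03,-5.73)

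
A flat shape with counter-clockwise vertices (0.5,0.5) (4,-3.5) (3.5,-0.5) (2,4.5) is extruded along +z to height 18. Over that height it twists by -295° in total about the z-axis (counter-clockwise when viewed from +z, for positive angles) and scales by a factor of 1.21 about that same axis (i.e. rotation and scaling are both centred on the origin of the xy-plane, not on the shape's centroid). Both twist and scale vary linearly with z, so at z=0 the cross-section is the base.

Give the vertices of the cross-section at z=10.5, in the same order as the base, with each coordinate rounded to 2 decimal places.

Cross-section at z=10.5: (-0.48,-0.63) (-4.99,3.27) (-3.97,0.01) (-1.53,-5.31)

t = z/height = 10.5/18 = 0.583333
s = 1 + (scale-1)·z/height = 1 + (1.21-1)·10.5/18 = 1.122500
θ = twist·z/height = -295°·10.5/18 = -172.0833° = -3.003421 rad
cos θ = -0.990469, sin θ = -0.137733 (intermediates below are computed at full precision and shown rounded to 5 d.p.)
v1: (0.5,0.5) → rotate → (-0.42637,-0.56410) → ×s → (-0.47860,-0.63320) → (-0.48,-0.63)
v2: (4,-3.5) → rotate → (-4.44394,2.91571) → ×s → (-4.98833,3.27289) → (-4.99,3.27)
v3: (3.5,-0.5) → rotate → (-3.53551,0.01317) → ×s → (-3.96861,0.01478) → (-3.97,0.01)
v4: (2,4.5) → rotate → (-1.36114,-4.73258) → ×s → (-1.52788,-5.31232) → (-1.53,-5.31)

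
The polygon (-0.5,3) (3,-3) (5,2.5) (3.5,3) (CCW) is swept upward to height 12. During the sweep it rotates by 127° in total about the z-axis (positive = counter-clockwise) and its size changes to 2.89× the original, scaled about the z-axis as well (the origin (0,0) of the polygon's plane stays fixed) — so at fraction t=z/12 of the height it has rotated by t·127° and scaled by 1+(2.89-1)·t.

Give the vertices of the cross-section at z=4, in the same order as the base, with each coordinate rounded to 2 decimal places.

t = z/height = 4/12 = 0.333333
s = 1 + (scale-1)·z/height = 1 + (2.89-1)·4/12 = 1.630000
θ = twist·z/height = 127°·4/12 = 42.3333° = 0.738856 rad
cos θ = 0.739239, sin θ = 0.673443 (intermediates below are computed at full precision and shown rounded to 5 d.p.)
v1: (-0.5,3) → rotate → (-2.38995,1.88100) → ×s → (-3.89561,3.06602) → (-3.90,3.07)
v2: (3,-3) → rotate → (4.23805,-0.19739) → ×s → (6.90802,-0.32175) → (6.91,-0.32)
v3: (5,2.5) → rotate → (2.01259,5.21531) → ×s → (3.28052,8.50096) → (3.28,8.50)
v4: (3.5,3) → rotate → (0.56701,4.57477) → ×s → (0.92423,7.45687) → (0.92,7.46)

Cross-section at z=4: (-3.90,3.07) (6.91,-0.32) (3.28,8.50) (0.92,7.46)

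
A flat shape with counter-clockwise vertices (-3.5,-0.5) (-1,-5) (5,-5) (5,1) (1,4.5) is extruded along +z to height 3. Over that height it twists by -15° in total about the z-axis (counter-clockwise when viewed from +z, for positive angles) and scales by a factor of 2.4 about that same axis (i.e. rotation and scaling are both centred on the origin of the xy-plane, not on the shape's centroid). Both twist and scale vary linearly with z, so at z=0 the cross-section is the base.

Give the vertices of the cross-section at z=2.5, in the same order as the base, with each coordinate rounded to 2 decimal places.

t = z/height = 2.5/3 = 0.833333
s = 1 + (scale-1)·z/height = 1 + (2.4-1)·2.5/3 = 2.166667
θ = twist·z/height = -15°·2.5/3 = -12.5000° = -0.218166 rad
cos θ = 0.976296, sin θ = -0.216440 (intermediates below are computed at full precision and shown rounded to 5 d.p.)
v1: (-3.5,-0.5) → rotate → (-3.52526,0.26939) → ×s → (-7.63805,0.58368) → (-7.64,0.58)
v2: (-1,-5) → rotate → (-2.05849,-4.66504) → ×s → (-4.46007,-10.10759) → (-4.46,-10.11)
v3: (5,-5) → rotate → (3.79928,-5.96368) → ×s → (8.23178,-12.92130) → (8.23,-12.92)
v4: (5,1) → rotate → (5.09792,-0.10590) → ×s → (11.04549,-0.22945) → (11.05,-0.23)
v5: (1,4.5) → rotate → (1.95027,4.17689) → ×s → (4.22559,9.04993) → (4.23,9.05)

Cross-section at z=2.5: (-7.64,0.58) (-4.46,-10.11) (8.23,-12.92) (11.05,-0.23) (4.23,9.05)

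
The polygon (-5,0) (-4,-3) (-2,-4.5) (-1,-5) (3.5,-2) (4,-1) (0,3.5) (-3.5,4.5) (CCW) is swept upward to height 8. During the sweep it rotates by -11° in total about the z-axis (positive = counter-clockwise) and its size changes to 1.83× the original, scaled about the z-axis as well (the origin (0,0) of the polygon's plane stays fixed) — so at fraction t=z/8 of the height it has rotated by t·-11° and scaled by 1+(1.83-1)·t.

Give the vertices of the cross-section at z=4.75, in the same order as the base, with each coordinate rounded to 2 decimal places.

t = z/height = 4.75/8 = 0.59375
s = 1 + (scale-1)·z/height = 1 + (1.83-1)·4.75/8 = 1.492813
θ = twist·z/height = -11°·4.75/8 = -6.5313° = -0.113992 rad
cos θ = 0.993510, sin θ = -0.113745 (intermediates below are computed at full precision and shown rounded to 5 d.p.)
v1: (-5,0) → rotate → (-4.96755,0.56873) → ×s → (-7.41562,0.84900) → (-7.42,0.85)
v2: (-4,-3) → rotate → (-4.31528,-2.52555) → ×s → (-6.44190,-3.77017) → (-6.44,-3.77)
v3: (-2,-4.5) → rotate → (-2.49887,-4.24330) → ×s → (-3.73035,-6.33446) → (-3.73,-6.33)
v4: (-1,-5) → rotate → (-1.56224,-4.85380) → ×s → (-2.33212,-7.24582) → (-2.33,-7.25)
v5: (3.5,-2) → rotate → (3.24979,-2.38513) → ×s → (4.85133,-3.56055) → (4.85,-3.56)
v6: (4,-1) → rotate → (3.86029,-1.44849) → ×s → (5.76270,-2.16232) → (5.76,-2.16)
v7: (0,3.5) → rotate → (0.39811,3.47728) → ×s → (0.59430,5.19093) → (0.59,5.19)
v8: (-3.5,4.5) → rotate → (-2.96543,4.86890) → ×s → (-4.42683,7.26836) → (-4.43,7.27)

Cross-section at z=4.75: (-7.42,0.85) (-6.44,-3.77) (-3.73,-6.33) (-2.33,-7.25) (4.85,-3.56) (5.76,-2.16) (0.59,5.19) (-4.43,7.27)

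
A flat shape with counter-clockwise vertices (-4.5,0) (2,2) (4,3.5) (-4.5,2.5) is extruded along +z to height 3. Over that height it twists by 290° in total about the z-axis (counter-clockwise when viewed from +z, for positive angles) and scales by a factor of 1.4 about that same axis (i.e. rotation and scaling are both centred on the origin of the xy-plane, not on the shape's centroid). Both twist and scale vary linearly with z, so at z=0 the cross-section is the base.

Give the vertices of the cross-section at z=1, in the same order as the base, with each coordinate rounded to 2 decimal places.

t = z/height = 1/3 = 0.333333
s = 1 + (scale-1)·z/height = 1 + (1.4-1)·1/3 = 1.133333
θ = twist·z/height = 290°·1/3 = 96.6667° = 1.687152 rad
cos θ = -0.116093, sin θ = 0.993238 (intermediates below are computed at full precision and shown rounded to 5 d.p.)
v1: (-4.5,0) → rotate → (0.52242,-4.46957) → ×s → (0.59207,-5.06552) → (0.59,-5.07)
v2: (2,2) → rotate → (-2.21866,1.75429) → ×s → (-2.51448,1.98820) → (-2.51,1.99)
v3: (4,3.5) → rotate → (-3.94071,3.56663) → ×s → (-4.46613,4.04218) → (-4.47,4.04)
v4: (-4.5,2.5) → rotate → (-1.96068,-4.75980) → ×s → (-2.22210,-5.39445) → (-2.22,-5.39)

Cross-section at z=1: (0.59,-5.07) (-2.51,1.99) (-4.47,4.04) (-2.22,-5.39)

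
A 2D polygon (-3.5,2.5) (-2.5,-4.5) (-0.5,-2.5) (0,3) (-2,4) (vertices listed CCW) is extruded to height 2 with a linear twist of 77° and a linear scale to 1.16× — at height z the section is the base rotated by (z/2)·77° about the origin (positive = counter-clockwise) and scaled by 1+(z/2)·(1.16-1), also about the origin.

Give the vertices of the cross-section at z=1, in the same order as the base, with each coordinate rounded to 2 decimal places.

Cross-section at z=1: (-4.64,-0.24) (0.91,-5.48) (1.26,-2.45) (-2.02,2.54) (-4.38,2.04)

t = z/height = 1/2 = 0.5
s = 1 + (scale-1)·z/height = 1 + (1.16-1)·1/2 = 1.080000
θ = twist·z/height = 77°·1/2 = 38.5000° = 0.671952 rad
cos θ = 0.782608, sin θ = 0.622515 (intermediates below are computed at full precision and shown rounded to 5 d.p.)
v1: (-3.5,2.5) → rotate → (-4.29542,-0.22228) → ×s → (-4.63905,-0.24006) → (-4.64,-0.24)
v2: (-2.5,-4.5) → rotate → (0.84480,-5.07802) → ×s → (0.91238,-5.48427) → (0.91,-5.48)
v3: (-0.5,-2.5) → rotate → (1.16498,-2.26778) → ×s → (1.25818,-2.44920) → (1.26,-2.45)
v4: (0,3) → rotate → (-1.86754,2.34782) → ×s → (-2.01695,2.53565) → (-2.02,2.54)
v5: (-2,4) → rotate → (-4.05527,1.88540) → ×s → (-4.37970,2.03624) → (-4.38,2.04)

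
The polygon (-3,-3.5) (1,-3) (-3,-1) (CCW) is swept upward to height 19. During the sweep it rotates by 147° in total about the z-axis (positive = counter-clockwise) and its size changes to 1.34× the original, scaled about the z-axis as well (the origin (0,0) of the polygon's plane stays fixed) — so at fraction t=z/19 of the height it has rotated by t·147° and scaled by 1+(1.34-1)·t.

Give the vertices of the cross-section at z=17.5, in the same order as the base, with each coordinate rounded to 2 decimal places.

t = z/height = 17.5/19 = 0.921053
s = 1 + (scale-1)·z/height = 1 + (1.34-1)·17.5/19 = 1.313158
θ = twist·z/height = 147°·17.5/19 = 135.3947° = 2.363084 rad
cos θ = -0.711962, sin θ = 0.702218 (intermediates below are computed at full precision and shown rounded to 5 d.p.)
v1: (-3,-3.5) → rotate → (4.59365,0.38521) → ×s → (6.03219,0.50584) → (6.03,0.51)
v2: (1,-3) → rotate → (1.39469,2.83810) → ×s → (1.83145,3.72688) → (1.83,3.73)
v3: (-3,-1) → rotate → (2.83810,-1.39469) → ×s → (3.72688,-1.83145) → (3.73,-1.83)

Cross-section at z=17.5: (6.03,0.51) (1.83,3.73) (3.73,-1.83)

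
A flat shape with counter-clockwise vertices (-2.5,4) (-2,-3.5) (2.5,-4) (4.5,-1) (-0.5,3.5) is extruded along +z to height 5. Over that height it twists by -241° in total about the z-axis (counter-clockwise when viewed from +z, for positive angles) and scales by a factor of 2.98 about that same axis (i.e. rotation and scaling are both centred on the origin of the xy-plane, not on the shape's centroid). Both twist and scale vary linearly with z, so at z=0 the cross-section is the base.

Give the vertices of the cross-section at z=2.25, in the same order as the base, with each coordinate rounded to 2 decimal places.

Cross-section at z=2.25: (8.67,2.09) (-5.08,5.68) (-8.67,-2.09) (-4.49,-7.47) (6.58,-1.20)

t = z/height = 2.25/5 = 0.45
s = 1 + (scale-1)·z/height = 1 + (2.98-1)·2.25/5 = 1.891000
θ = twist·z/height = -241°·2.25/5 = -108.4500° = -1.892810 rad
cos θ = -0.316477, sin θ = -0.948600 (intermediates below are computed at full precision and shown rounded to 5 d.p.)
v1: (-2.5,4) → rotate → (4.58559,1.10559) → ×s → (8.67136,2.09068) → (8.67,2.09)
v2: (-2,-3.5) → rotate → (-2.68715,3.00487) → ×s → (-5.08139,5.68221) → (-5.08,5.68)
v3: (2.5,-4) → rotate → (-4.58559,-1.10559) → ×s → (-8.67136,-2.09068) → (-8.67,-2.09)
v4: (4.5,-1) → rotate → (-2.37275,-3.95222) → ×s → (-4.48686,-7.47366) → (-4.49,-7.47)
v5: (-0.5,3.5) → rotate → (3.47834,-0.63337) → ×s → (6.57754,-1.19770) → (6.58,-1.20)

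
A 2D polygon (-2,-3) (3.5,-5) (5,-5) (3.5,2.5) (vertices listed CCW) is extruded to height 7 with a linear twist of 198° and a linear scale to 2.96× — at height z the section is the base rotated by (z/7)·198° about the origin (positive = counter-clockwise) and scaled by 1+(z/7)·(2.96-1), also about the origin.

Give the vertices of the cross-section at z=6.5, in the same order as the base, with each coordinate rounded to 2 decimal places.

Cross-section at z=6.5: (5.06,8.82) (-10.80,13.40) (-15.02,13.12) (-9.37,-7.70)

t = z/height = 6.5/7 = 0.928571
s = 1 + (scale-1)·z/height = 1 + (2.96-1)·6.5/7 = 2.820000
θ = twist·z/height = 198°·6.5/7 = 183.8571° = 3.208912 rad
cos θ = -0.997735, sin θ = -0.067269 (intermediates below are computed at full precision and shown rounded to 5 d.p.)
v1: (-2,-3) → rotate → (1.79366,3.12774) → ×s → (5.05813,8.82023) → (5.06,8.82)
v2: (3.5,-5) → rotate → (-3.82842,4.75323) → ×s → (-10.79614,13.40412) → (-10.80,13.40)
v3: (5,-5) → rotate → (-5.32502,4.65233) → ×s → (-15.01655,13.11957) → (-15.02,13.12)
v4: (3.5,2.5) → rotate → (-3.32390,-2.72978) → ×s → (-9.37340,-7.69798) → (-9.37,-7.70)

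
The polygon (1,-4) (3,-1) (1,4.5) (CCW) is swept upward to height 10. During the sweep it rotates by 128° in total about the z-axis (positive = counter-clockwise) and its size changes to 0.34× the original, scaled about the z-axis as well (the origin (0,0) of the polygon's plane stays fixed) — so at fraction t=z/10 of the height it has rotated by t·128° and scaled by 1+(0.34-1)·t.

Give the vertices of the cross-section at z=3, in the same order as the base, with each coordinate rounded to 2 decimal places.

Cross-section at z=3: (2.62,-2.02) (2.38,0.87) (-1.61,3.33)

t = z/height = 3/10 = 0.3
s = 1 + (scale-1)·z/height = 1 + (0.34-1)·3/10 = 0.802000
θ = twist·z/height = 128°·3/10 = 38.4000° = 0.670206 rad
cos θ = 0.783693, sin θ = 0.621148 (intermediates below are computed at full precision and shown rounded to 5 d.p.)
v1: (1,-4) → rotate → (3.26828,-2.51363) → ×s → (2.62116,-2.01593) → (2.62,-2.02)
v2: (3,-1) → rotate → (2.97223,1.07975) → ×s → (2.38373,0.86596) → (2.38,0.87)
v3: (1,4.5) → rotate → (-2.01147,4.14777) → ×s → (-1.61320,3.32651) → (-1.61,3.33)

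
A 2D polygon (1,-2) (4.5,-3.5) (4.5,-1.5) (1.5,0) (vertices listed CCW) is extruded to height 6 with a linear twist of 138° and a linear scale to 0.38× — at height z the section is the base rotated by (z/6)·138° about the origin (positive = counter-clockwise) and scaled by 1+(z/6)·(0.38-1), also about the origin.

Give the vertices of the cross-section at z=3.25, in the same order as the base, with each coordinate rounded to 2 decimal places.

Cross-section at z=3.25: (1.46,0.29) (3.03,2.27) (1.75,2.62) (0.26,0.96)

t = z/height = 3.25/6 = 0.541667
s = 1 + (scale-1)·z/height = 1 + (0.38-1)·3.25/6 = 0.664167
θ = twist·z/height = 138°·3.25/6 = 74.7500° = 1.304634 rad
cos θ = 0.263031, sin θ = 0.964787 (intermediates below are computed at full precision and shown rounded to 5 d.p.)
v1: (1,-2) → rotate → (2.19261,0.43872) → ×s → (1.45626,0.29139) → (1.46,0.29)
v2: (4.5,-3.5) → rotate → (4.56040,3.42093) → ×s → (3.02886,2.27207) → (3.03,2.27)
v3: (4.5,-1.5) → rotate → (2.63082,3.94700) → ×s → (1.74730,2.62146) → (1.75,2.62)
v4: (1.5,0) → rotate → (0.39455,1.44718) → ×s → (0.26204,0.96117) → (0.26,0.96)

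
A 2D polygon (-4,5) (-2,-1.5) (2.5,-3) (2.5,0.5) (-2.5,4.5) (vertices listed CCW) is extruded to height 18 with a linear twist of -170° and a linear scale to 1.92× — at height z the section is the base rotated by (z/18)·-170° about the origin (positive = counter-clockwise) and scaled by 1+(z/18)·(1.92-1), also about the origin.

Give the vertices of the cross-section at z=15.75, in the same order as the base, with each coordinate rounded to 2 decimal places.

Cross-section at z=15.75: (10.85,-3.97) (1.68,4.19) (-6.67,2.29) (-3.39,-3.11) (8.07,-4.60)

t = z/height = 15.75/18 = 0.875
s = 1 + (scale-1)·z/height = 1 + (1.92-1)·15.75/18 = 1.805000
θ = twist·z/height = -170°·15.75/18 = -148.7500° = -2.596177 rad
cos θ = -0.854912, sin θ = -0.518773 (intermediates below are computed at full precision and shown rounded to 5 d.p.)
v1: (-4,5) → rotate → (6.01351,-2.19947) → ×s → (10.85439,-3.97004) → (10.85,-3.97)
v2: (-2,-1.5) → rotate → (0.93166,2.31991) → ×s → (1.68165,4.18745) → (1.68,4.19)
v3: (2.5,-3) → rotate → (-3.69360,1.26780) → ×s → (-6.66695,2.28838) → (-6.67,2.29)
v4: (2.5,0.5) → rotate → (-1.87789,-1.72439) → ×s → (-3.38960,-3.11252) → (-3.39,-3.11)
v5: (-2.5,4.5) → rotate → (4.47176,-2.55017) → ×s → (8.07153,-4.60306) → (8.07,-4.60)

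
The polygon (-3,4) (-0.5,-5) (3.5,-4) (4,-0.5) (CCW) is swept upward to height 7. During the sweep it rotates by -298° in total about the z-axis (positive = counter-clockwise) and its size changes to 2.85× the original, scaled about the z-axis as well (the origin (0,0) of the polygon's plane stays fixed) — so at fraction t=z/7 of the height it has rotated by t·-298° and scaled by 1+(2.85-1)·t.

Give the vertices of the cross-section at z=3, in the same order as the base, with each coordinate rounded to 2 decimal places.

t = z/height = 3/7 = 0.428571
s = 1 + (scale-1)·z/height = 1 + (2.85-1)·3/7 = 1.792857
θ = twist·z/height = -298°·3/7 = -127.7143° = -2.229035 rad
cos θ = -0.611724, sin θ = -0.791071 (intermediates below are computed at full precision and shown rounded to 5 d.p.)
v1: (-3,4) → rotate → (4.99946,-0.07368) → ×s → (8.96331,-0.13211) → (8.96,-0.13)
v2: (-0.5,-5) → rotate → (-3.64949,3.45416) → ×s → (-6.54302,6.19281) → (-6.54,6.19)
v3: (3.5,-4) → rotate → (-5.30532,-0.32185) → ×s → (-9.51168,-0.57703) → (-9.51,-0.58)
v4: (4,-0.5) → rotate → (-2.84243,-2.85842) → ×s → (-5.09608,-5.12474) → (-5.10,-5.12)

Cross-section at z=3: (8.96,-0.13) (-6.54,6.19) (-9.51,-0.58) (-5.10,-5.12)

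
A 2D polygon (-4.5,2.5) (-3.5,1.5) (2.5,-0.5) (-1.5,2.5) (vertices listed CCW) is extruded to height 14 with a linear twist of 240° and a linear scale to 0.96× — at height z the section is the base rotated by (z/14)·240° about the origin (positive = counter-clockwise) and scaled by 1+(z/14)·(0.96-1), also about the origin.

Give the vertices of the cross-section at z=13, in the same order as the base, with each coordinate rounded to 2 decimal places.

t = z/height = 13/14 = 0.928571
s = 1 + (scale-1)·z/height = 1 + (0.96-1)·13/14 = 0.962857
θ = twist·z/height = 240°·13/14 = 222.8571° = 3.889591 rad
cos θ = -0.733052, sin θ = -0.680173 (intermediates below are computed at full precision and shown rounded to 5 d.p.)
v1: (-4.5,2.5) → rotate → (4.99917,1.22815) → ×s → (4.81348,1.18253) → (4.81,1.18)
v2: (-3.5,1.5) → rotate → (3.58594,1.28103) → ×s → (3.45275,1.23345) → (3.45,1.23)
v3: (2.5,-0.5) → rotate → (-2.17272,-1.33391) → ×s → (-2.09202,-1.28436) → (-2.09,-1.28)
v4: (-1.5,2.5) → rotate → (2.80001,-0.81237) → ×s → (2.69601,-0.78220) → (2.70,-0.78)

Cross-section at z=13: (4.81,1.18) (3.45,1.23) (-2.09,-1.28) (2.70,-0.78)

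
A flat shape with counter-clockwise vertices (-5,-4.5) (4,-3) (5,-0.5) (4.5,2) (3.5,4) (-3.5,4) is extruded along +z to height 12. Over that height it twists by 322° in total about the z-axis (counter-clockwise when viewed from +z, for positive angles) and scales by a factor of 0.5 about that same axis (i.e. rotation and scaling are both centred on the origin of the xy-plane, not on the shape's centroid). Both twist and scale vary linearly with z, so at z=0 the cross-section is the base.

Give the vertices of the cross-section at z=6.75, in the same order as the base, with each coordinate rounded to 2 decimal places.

Cross-section at z=6.75: (3.53,3.30) (-2.92,2.10) (-3.60,0.29) (-3.21,-1.50) (-2.46,-2.92) (2.57,-2.83)

t = z/height = 6.75/12 = 0.5625
s = 1 + (scale-1)·z/height = 1 + (0.5-1)·6.75/12 = 0.718750
θ = twist·z/height = 322°·6.75/12 = 181.1250° = 3.161228 rad
cos θ = -0.999807, sin θ = -0.019634 (intermediates below are computed at full precision and shown rounded to 5 d.p.)
v1: (-5,-4.5) → rotate → (4.91068,4.59730) → ×s → (3.52955,3.30431) → (3.53,3.30)
v2: (4,-3) → rotate → (-4.05813,2.92089) → ×s → (-2.91678,2.09939) → (-2.92,2.10)
v3: (5,-0.5) → rotate → (-5.00885,0.40174) → ×s → (-3.60011,0.28875) → (-3.60,0.29)
v4: (4.5,2) → rotate → (-4.45987,-2.08797) → ×s → (-3.20553,-1.50073) → (-3.21,-1.50)
v5: (3.5,4) → rotate → (-3.42079,-4.06795) → ×s → (-2.45869,-2.92384) → (-2.46,-2.92)
v6: (-3.5,4) → rotate → (3.57786,-3.93051) → ×s → (2.57159,-2.82505) → (2.57,-2.83)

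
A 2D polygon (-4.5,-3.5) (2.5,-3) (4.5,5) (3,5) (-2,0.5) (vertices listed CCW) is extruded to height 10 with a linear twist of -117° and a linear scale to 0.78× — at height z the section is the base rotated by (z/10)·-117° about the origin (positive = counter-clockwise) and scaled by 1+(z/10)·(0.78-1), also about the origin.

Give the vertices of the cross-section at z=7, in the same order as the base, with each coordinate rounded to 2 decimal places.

t = z/height = 7/10 = 0.7
s = 1 + (scale-1)·z/height = 1 + (0.78-1)·7/10 = 0.846000
θ = twist·z/height = -117°·7/10 = -81.9000° = -1.429425 rad
cos θ = 0.140901, sin θ = -0.990024 (intermediates below are computed at full precision and shown rounded to 5 d.p.)
v1: (-4.5,-3.5) → rotate → (-4.09914,3.96195) → ×s → (-3.46787,3.35181) → (-3.47,3.35)
v2: (2.5,-3) → rotate → (-2.61782,-2.89776) → ×s → (-2.21467,-2.45151) → (-2.21,-2.45)
v3: (4.5,5) → rotate → (5.58417,-3.75060) → ×s → (4.72421,-3.17301) → (4.72,-3.17)
v4: (3,5) → rotate → (5.37282,-2.26556) → ×s → (4.54541,-1.91667) → (4.55,-1.92)
v5: (-2,0.5) → rotate → (0.21321,2.05050) → ×s → (0.18038,1.73472) → (0.18,1.73)

Cross-section at z=7: (-3.47,3.35) (-2.21,-2.45) (4.72,-3.17) (4.55,-1.92) (0.18,1.73)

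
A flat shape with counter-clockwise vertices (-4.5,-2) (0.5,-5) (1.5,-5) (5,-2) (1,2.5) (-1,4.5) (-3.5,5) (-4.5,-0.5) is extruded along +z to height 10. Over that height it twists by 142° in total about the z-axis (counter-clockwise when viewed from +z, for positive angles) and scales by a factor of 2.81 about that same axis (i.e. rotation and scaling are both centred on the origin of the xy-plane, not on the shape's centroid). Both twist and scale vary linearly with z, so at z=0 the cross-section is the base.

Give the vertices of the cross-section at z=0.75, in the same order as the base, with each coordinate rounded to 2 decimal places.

Cross-section at z=0.75: (-4.60,-3.18) (1.61,-5.48) (2.72,-5.27) (6.00,-1.18) (0.59,3.00) (-2.06,4.81) (-4.96,4.85) (-4.92,-1.50)

t = z/height = 0.75/10 = 0.075
s = 1 + (scale-1)·z/height = 1 + (2.81-1)·0.75/10 = 1.135750
θ = twist·z/height = 142°·0.75/10 = 10.6500° = 0.185878 rad
cos θ = 0.982774, sin θ = 0.184809 (intermediates below are computed at full precision and shown rounded to 5 d.p.)
v1: (-4.5,-2) → rotate → (-4.05287,-2.79719) → ×s → (-4.60304,-3.17691) → (-4.60,-3.18)
v2: (0.5,-5) → rotate → (1.41543,-4.82147) → ×s → (1.60758,-5.47598) → (1.61,-5.48)
v3: (1.5,-5) → rotate → (2.39821,-4.63666) → ×s → (2.72376,-5.26609) → (2.72,-5.27)
v4: (5,-2) → rotate → (5.28349,-1.04150) → ×s → (6.00072,-1.18289) → (6.00,-1.18)
v5: (1,2.5) → rotate → (0.52075,2.64175) → ×s → (0.59144,3.00036) → (0.59,3.00)
v6: (-1,4.5) → rotate → (-1.81442,4.23768) → ×s → (-2.06072,4.81294) → (-2.06,4.81)
v7: (-3.5,5) → rotate → (-4.36376,4.26704) → ×s → (-4.95614,4.84629) → (-4.96,4.85)
v8: (-4.5,-0.5) → rotate → (-4.33008,-1.32303) → ×s → (-4.91789,-1.50263) → (-4.92,-1.50)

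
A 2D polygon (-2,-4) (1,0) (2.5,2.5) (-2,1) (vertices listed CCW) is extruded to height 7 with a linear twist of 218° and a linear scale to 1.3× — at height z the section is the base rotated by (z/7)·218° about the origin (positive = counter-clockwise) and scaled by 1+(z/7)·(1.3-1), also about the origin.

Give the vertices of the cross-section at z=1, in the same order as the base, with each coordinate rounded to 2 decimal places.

Cross-section at z=1: (0.37,-4.65) (0.89,0.54) (0.88,3.58) (-2.32,-0.19)

t = z/height = 1/7 = 0.142857
s = 1 + (scale-1)·z/height = 1 + (1.3-1)·1/7 = 1.042857
θ = twist·z/height = 218°·1/7 = 31.1429° = 0.543545 rad
cos θ = 0.855880, sin θ = 0.517174 (intermediates below are computed at full precision and shown rounded to 5 d.p.)
v1: (-2,-4) → rotate → (0.35693,-4.45787) → ×s → (0.37223,-4.64892) → (0.37,-4.65)
v2: (1,0) → rotate → (0.85588,0.51717) → ×s → (0.89256,0.53934) → (0.89,0.54)
v3: (2.5,2.5) → rotate → (0.84677,3.43264) → ×s → (0.88306,3.57975) → (0.88,3.58)
v4: (-2,1) → rotate → (-2.22893,-0.17847) → ×s → (-2.32446,-0.18612) → (-2.32,-0.19)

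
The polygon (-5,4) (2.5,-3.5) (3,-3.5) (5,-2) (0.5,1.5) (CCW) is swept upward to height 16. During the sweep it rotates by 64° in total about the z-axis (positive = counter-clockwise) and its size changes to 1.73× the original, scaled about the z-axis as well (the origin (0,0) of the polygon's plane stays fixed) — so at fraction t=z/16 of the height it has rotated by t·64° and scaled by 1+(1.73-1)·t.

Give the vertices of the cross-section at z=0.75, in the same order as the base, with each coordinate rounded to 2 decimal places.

t = z/height = 0.75/16 = 0.046875
s = 1 + (scale-1)·z/height = 1 + (1.73-1)·0.75/16 = 1.034219
θ = twist·z/height = 64°·0.75/16 = 3.0000° = 0.052360 rad
cos θ = 0.998630, sin θ = 0.052336 (intermediates below are computed at full precision and shown rounded to 5 d.p.)
v1: (-5,4) → rotate → (-5.20249,3.73284) → ×s → (-5.38051,3.86057) → (-5.38,3.86)
v2: (2.5,-3.5) → rotate → (2.67975,-3.36436) → ×s → (2.77145,-3.47949) → (2.77,-3.48)
v3: (3,-3.5) → rotate → (3.17906,-3.33820) → ×s → (3.28785,-3.45242) → (3.29,-3.45)
v4: (5,-2) → rotate → (5.09782,-1.73558) → ×s → (5.27226,-1.79497) → (5.27,-1.79)
v5: (0.5,1.5) → rotate → (0.42081,1.52411) → ×s → (0.43521,1.57627) → (0.44,1.58)

Cross-section at z=0.75: (-5.38,3.86) (2.77,-3.48) (3.29,-3.45) (5.27,-1.79) (0.44,1.58)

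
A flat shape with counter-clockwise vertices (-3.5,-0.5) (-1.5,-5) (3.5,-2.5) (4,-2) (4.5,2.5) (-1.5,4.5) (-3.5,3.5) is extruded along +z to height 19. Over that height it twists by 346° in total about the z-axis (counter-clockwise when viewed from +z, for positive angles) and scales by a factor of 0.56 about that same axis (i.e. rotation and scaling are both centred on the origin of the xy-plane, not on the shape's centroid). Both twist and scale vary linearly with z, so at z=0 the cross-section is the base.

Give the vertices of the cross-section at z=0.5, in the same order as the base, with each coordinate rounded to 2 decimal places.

t = z/height = 0.5/19 = 0.0263158
s = 1 + (scale-1)·z/height = 1 + (0.56-1)·0.5/19 = 0.988421
θ = twist·z/height = 346°·0.5/19 = 9.1053° = 0.158917 rad
cos θ = 0.987399, sin θ = 0.158249 (intermediates below are computed at full precision and shown rounded to 5 d.p.)
v1: (-3.5,-0.5) → rotate → (-3.37677,-1.04757) → ×s → (-3.33767,-1.03544) → (-3.34,-1.04)
v2: (-1.5,-5) → rotate → (-0.68986,-5.17437) → ×s → (-0.68187,-5.11446) → (-0.68,-5.11)
v3: (3.5,-2.5) → rotate → (3.85152,-1.91463) → ×s → (3.80692,-1.89246) → (3.81,-1.89)
v4: (4,-2) → rotate → (4.26609,-1.34180) → ×s → (4.21670,-1.32627) → (4.22,-1.33)
v5: (4.5,2.5) → rotate → (4.04767,3.18062) → ×s → (4.00081,3.14379) → (4.00,3.14)
v6: (-1.5,4.5) → rotate → (-2.19322,4.20592) → ×s → (-2.16782,4.15722) → (-2.17,4.16)
v7: (-3.5,3.5) → rotate → (-4.00977,2.90203) → ×s → (-3.96334,2.86842) → (-3.96,2.87)

Cross-section at z=0.5: (-3.34,-1.04) (-0.68,-5.11) (3.81,-1.89) (4.22,-1.33) (4.00,3.14) (-2.17,4.16) (-3.96,2.87)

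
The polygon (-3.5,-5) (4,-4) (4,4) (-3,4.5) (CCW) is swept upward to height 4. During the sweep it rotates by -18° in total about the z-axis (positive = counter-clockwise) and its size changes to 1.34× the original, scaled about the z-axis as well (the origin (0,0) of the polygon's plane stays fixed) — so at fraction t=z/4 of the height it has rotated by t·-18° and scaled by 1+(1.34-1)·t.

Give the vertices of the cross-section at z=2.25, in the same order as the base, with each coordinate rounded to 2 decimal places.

Cross-section at z=2.25: (-5.15,-5.13) (3.85,-5.53) (5.53,3.85) (-2.58,5.91)

t = z/height = 2.25/4 = 0.5625
s = 1 + (scale-1)·z/height = 1 + (1.34-1)·2.25/4 = 1.191250
θ = twist·z/height = -18°·2.25/4 = -10.1250° = -0.176715 rad
cos θ = 0.984427, sin θ = -0.175796 (intermediates below are computed at full precision and shown rounded to 5 d.p.)
v1: (-3.5,-5) → rotate → (-4.32447,-4.30685) → ×s → (-5.15153,-5.13053) → (-5.15,-5.13)
v2: (4,-4) → rotate → (3.23452,-4.64089) → ×s → (3.85312,-5.52846) → (3.85,-5.53)
v3: (4,4) → rotate → (4.64089,3.23452) → ×s → (5.52846,3.85312) → (5.53,3.85)
v4: (-3,4.5) → rotate → (-2.16220,4.95731) → ×s → (-2.57572,5.90539) → (-2.58,5.91)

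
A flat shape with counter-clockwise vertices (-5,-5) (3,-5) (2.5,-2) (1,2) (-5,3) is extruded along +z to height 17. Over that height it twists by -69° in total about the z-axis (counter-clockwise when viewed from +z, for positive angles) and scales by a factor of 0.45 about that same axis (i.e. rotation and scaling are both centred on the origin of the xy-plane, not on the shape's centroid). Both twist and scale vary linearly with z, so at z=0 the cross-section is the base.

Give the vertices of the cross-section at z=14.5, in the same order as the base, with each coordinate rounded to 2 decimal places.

t = z/height = 14.5/17 = 0.852941
s = 1 + (scale-1)·z/height = 1 + (0.45-1)·14.5/17 = 0.530882
θ = twist·z/height = -69°·14.5/17 = -58.8529° = -1.027178 rad
cos θ = 0.517236, sin θ = -0.855843 (intermediates below are computed at full precision and shown rounded to 5 d.p.)
v1: (-5,-5) → rotate → (-6.86539,1.69303) → ×s → (-3.64472,0.89880) → (-3.64,0.90)
v2: (3,-5) → rotate → (-2.72750,-5.15371) → ×s → (-1.44798,-2.73601) → (-1.45,-2.74)
v3: (2.5,-2) → rotate → (-0.41859,-3.17408) → ×s → (-0.22222,-1.68506) → (-0.22,-1.69)
v4: (1,2) → rotate → (2.22892,0.17863) → ×s → (1.18330,0.09483) → (1.18,0.09)
v5: (-5,3) → rotate → (-0.01865,5.83092) → ×s → (-0.00990,3.09553) → (-0.01,3.10)

Cross-section at z=14.5: (-3.64,0.90) (-1.45,-2.74) (-0.22,-1.69) (1.18,0.09) (-0.01,3.10)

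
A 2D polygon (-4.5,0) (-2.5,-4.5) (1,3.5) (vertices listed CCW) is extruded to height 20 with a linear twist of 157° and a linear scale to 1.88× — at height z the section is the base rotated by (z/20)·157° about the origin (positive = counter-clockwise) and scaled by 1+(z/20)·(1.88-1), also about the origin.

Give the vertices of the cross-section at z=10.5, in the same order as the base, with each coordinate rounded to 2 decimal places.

t = z/height = 10.5/20 = 0.525
s = 1 + (scale-1)·z/height = 1 + (1.88-1)·10.5/20 = 1.462000
θ = twist·z/height = 157°·10.5/20 = 82.4250° = 1.438588 rad
cos θ = 0.131824, sin θ = 0.991273 (intermediates below are computed at full precision and shown rounded to 5 d.p.)
v1: (-4.5,0) → rotate → (-0.59321,-4.46073) → ×s → (-0.86727,-6.52159) → (-0.87,-6.52)
v2: (-2.5,-4.5) → rotate → (4.13117,-3.07139) → ×s → (6.03977,-4.49037) → (6.04,-4.49)
v3: (1,3.5) → rotate → (-3.33763,1.45266) → ×s → (-4.87962,2.12378) → (-4.88,2.12)

Cross-section at z=10.5: (-0.87,-6.52) (6.04,-4.49) (-4.88,2.12)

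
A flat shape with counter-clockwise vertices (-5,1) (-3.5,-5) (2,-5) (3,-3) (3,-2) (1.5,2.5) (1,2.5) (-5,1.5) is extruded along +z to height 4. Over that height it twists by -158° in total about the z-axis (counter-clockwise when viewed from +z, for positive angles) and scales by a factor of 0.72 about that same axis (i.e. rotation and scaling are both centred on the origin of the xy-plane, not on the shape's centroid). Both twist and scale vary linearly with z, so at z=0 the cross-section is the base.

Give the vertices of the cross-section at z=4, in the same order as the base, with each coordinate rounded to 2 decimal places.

t = z/height = 4/4 = 1
s = 1 + (scale-1)·z/height = 1 + (0.72-1)·4/4 = 0.720000
θ = twist·z/height = -158°·4/4 = -158.0000° = -2.757620 rad
cos θ = -0.927184, sin θ = -0.374607 (intermediates below are computed at full precision and shown rounded to 5 d.p.)
v1: (-5,1) → rotate → (5.01053,0.94585) → ×s → (3.60758,0.68101) → (3.61,0.68)
v2: (-3.5,-5) → rotate → (1.37211,5.94704) → ×s → (0.98792,4.28187) → (0.99,4.28)
v3: (2,-5) → rotate → (-3.72740,3.88671) → ×s → (-2.68373,2.79843) → (-2.68,2.80)
v4: (3,-3) → rotate → (-3.90537,1.65773) → ×s → (-2.81187,1.19357) → (-2.81,1.19)
v5: (3,-2) → rotate → (-3.53076,0.73055) → ×s → (-2.54215,0.52599) → (-2.54,0.53)
v6: (1.5,2.5) → rotate → (-0.45426,-2.87987) → ×s → (-0.32707,-2.07351) → (-0.33,-2.07)
v7: (1,2.5) → rotate → (0.00933,-2.69257) → ×s → (0.00672,-1.93865) → (0.01,-1.94)
v8: (-5,1.5) → rotate → (5.19783,0.48226) → ×s → (3.74244,0.34723) → (3.74,0.35)

Cross-section at z=4: (3.61,0.68) (0.99,4.28) (-2.68,2.80) (-2.81,1.19) (-2.54,0.53) (-0.33,-2.07) (0.01,-1.94) (3.74,0.35)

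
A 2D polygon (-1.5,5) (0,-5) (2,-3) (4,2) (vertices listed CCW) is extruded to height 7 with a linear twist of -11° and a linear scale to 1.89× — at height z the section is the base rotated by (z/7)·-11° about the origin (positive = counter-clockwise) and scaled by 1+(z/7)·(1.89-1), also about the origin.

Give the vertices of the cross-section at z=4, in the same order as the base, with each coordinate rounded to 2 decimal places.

t = z/height = 4/7 = 0.571429
s = 1 + (scale-1)·z/height = 1 + (1.89-1)·4/7 = 1.508571
θ = twist·z/height = -11°·4/7 = -6.2857° = -0.109706 rad
cos θ = 0.993988, sin θ = -0.109486 (intermediates below are computed at full precision and shown rounded to 5 d.p.)
v1: (-1.5,5) → rotate → (-0.94355,5.13417) → ×s → (-1.42341,7.74526) → (-1.42,7.75)
v2: (0,-5) → rotate → (-0.54743,-4.96994) → ×s → (-0.82584,-7.49751) → (-0.83,-7.50)
v3: (2,-3) → rotate → (1.65952,-3.20094) → ×s → (2.50350,-4.82884) → (2.50,-4.83)
v4: (4,2) → rotate → (4.19493,1.55003) → ×s → (6.32835,2.33833) → (6.33,2.34)

Cross-section at z=4: (-1.42,7.75) (-0.83,-7.50) (2.50,-4.83) (6.33,2.34)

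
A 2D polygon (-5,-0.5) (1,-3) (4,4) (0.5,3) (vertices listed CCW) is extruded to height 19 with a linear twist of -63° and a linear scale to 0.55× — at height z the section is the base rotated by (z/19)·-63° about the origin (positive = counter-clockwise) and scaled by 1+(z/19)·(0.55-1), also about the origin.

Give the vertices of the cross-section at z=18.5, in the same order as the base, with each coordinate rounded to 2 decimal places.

t = z/height = 18.5/19 = 0.973684
s = 1 + (scale-1)·z/height = 1 + (0.55-1)·18.5/19 = 0.561842
θ = twist·z/height = -63°·18.5/19 = -61.3421° = -1.070622 rad
cos θ = 0.479579, sin θ = -0.877499 (intermediates below are computed at full precision and shown rounded to 5 d.p.)
v1: (-5,-0.5) → rotate → (-2.83664,4.14770) → ×s → (-1.59375,2.33036) → (-1.59,2.33)
v2: (1,-3) → rotate → (-2.15292,-2.31624) → ×s → (-1.20960,-1.30136) → (-1.21,-1.30)
v3: (4,4) → rotate → (5.42831,-1.59168) → ×s → (3.04985,-0.89427) → (3.05,-0.89)
v4: (0.5,3) → rotate → (2.87229,0.99999) → ×s → (1.61377,0.56183) → (1.61,0.56)

Cross-section at z=18.5: (-1.59,2.33) (-1.21,-1.30) (3.05,-0.89) (1.61,0.56)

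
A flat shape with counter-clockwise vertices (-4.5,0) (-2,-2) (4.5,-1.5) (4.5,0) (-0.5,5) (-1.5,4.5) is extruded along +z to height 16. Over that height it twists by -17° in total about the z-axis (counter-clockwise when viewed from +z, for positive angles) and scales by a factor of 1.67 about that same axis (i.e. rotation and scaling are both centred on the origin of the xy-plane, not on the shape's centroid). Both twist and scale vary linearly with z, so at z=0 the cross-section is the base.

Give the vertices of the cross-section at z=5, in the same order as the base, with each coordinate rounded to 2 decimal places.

t = z/height = 5/16 = 0.3125
s = 1 + (scale-1)·z/height = 1 + (1.67-1)·5/16 = 1.209375
θ = twist·z/height = -17°·5/16 = -5.3125° = -0.092721 rad
cos θ = 0.995705, sin θ = -0.092588 (intermediates below are computed at full precision and shown rounded to 5 d.p.)
v1: (-4.5,0) → rotate → (-4.48067,0.41665) → ×s → (-5.41881,0.50388) → (-5.42,0.50)
v2: (-2,-2) → rotate → (-2.17658,-1.80623) → ×s → (-2.63231,-2.18441) → (-2.63,-2.18)
v3: (4.5,-1.5) → rotate → (4.34179,-1.91020) → ×s → (5.25085,-2.31015) → (5.25,-2.31)
v4: (4.5,0) → rotate → (4.48067,-0.41665) → ×s → (5.41881,-0.50388) → (5.42,-0.50)
v5: (-0.5,5) → rotate → (-0.03491,5.02482) → ×s → (-0.04222,6.07689) → (-0.04,6.08)
v6: (-1.5,4.5) → rotate → (-1.07691,4.61955) → ×s → (-1.30239,5.58677) → (-1.30,5.59)

Cross-section at z=5: (-5.42,0.50) (-2.63,-2.18) (5.25,-2.31) (5.42,-0.50) (-0.04,6.08) (-1.30,5.59)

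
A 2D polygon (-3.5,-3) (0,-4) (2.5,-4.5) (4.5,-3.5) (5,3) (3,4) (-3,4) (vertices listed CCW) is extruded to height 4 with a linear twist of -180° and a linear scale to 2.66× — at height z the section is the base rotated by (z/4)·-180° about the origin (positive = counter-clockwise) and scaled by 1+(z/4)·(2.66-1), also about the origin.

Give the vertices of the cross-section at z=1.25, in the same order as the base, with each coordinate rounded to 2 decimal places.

Cross-section at z=1.25: (-6.74,1.89) (-5.05,-3.38) (-3.57,-6.95) (-0.62,-8.64) (8.01,-3.78) (7.58,-0.41) (2.52,7.16)

t = z/height = 1.25/4 = 0.3125
s = 1 + (scale-1)·z/height = 1 + (2.66-1)·1.25/4 = 1.518750
θ = twist·z/height = -180°·1.25/4 = -56.2500° = -0.981748 rad
cos θ = 0.555570, sin θ = -0.831470 (intermediates below are computed at full precision and shown rounded to 5 d.p.)
v1: (-3.5,-3) → rotate → (-4.43890,1.24343) → ×s → (-6.74159,1.88846) → (-6.74,1.89)
v2: (0,-4) → rotate → (-3.32588,-2.22228) → ×s → (-5.05118,-3.37509) → (-5.05,-3.38)
v3: (2.5,-4.5) → rotate → (-2.35269,-4.57874) → ×s → (-3.57314,-6.95396) → (-3.57,-6.95)
v4: (4.5,-3.5) → rotate → (-0.41008,-5.68611) → ×s → (-0.62281,-8.63578) → (-0.62,-8.64)
v5: (5,3) → rotate → (5.27226,-2.49064) → ×s → (8.00724,-3.78266) → (8.01,-3.78)
v6: (3,4) → rotate → (4.99259,-0.27213) → ×s → (7.58249,-0.41329) → (7.58,-0.41)
v7: (-3,4) → rotate → (1.65917,4.71669) → ×s → (2.51986,7.16347) → (2.52,7.16)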